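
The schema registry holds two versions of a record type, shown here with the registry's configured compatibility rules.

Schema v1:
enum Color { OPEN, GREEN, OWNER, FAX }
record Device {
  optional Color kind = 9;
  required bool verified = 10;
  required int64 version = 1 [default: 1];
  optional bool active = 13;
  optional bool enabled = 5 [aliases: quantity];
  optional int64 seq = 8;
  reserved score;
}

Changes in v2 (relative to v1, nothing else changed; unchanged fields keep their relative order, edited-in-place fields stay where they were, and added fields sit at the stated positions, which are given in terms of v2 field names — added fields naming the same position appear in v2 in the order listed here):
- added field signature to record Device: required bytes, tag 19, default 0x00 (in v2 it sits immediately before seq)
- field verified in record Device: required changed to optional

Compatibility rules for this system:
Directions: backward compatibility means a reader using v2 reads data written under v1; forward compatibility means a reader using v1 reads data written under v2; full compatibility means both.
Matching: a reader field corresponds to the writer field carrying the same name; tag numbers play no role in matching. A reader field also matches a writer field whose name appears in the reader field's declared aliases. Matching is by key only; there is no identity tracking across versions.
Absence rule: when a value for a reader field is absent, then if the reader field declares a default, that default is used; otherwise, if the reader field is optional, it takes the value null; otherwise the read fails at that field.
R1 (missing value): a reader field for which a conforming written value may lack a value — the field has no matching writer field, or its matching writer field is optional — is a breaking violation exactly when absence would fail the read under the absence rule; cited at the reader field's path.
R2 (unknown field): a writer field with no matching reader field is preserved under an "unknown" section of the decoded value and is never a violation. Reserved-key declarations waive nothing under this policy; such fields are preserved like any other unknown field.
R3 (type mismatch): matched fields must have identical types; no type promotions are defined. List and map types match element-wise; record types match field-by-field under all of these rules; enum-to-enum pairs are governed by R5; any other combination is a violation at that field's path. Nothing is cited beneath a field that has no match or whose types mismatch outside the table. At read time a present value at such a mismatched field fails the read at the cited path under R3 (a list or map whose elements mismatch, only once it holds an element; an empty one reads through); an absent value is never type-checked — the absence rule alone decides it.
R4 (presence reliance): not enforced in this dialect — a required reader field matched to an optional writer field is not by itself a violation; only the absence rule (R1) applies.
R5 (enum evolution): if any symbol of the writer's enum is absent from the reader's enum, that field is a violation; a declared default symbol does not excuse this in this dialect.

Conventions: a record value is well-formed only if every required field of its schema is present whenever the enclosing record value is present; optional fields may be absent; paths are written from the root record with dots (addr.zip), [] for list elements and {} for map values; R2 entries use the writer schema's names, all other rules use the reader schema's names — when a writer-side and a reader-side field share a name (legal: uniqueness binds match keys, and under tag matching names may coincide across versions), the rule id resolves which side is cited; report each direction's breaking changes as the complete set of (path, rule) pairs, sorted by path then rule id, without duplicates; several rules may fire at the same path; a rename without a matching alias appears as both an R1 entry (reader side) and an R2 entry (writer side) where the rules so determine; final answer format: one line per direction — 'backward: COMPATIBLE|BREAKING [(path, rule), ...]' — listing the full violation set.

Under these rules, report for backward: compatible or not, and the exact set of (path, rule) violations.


backward: COMPATIBLE []

the writer's type comes first in each Device pair
checking backward for Device: reader v2 against writer v1:
  writer optional, Color -> Color: reader kind maps from writer kind
  writer required, bool -> bool: reader verified maps from writer verified
  writer required, int64 -> int64: reader version maps from writer version
  writer optional, bool -> bool: reader active maps from writer active
  writer optional, bool -> bool: reader enabled maps from writer enabled
  signature: no writer-side match
  writer optional, int64 -> int64: reader seq maps from writer seq
  => no violations; backward on Device: COMPATIBLE
checking off the Device differences that do not matter here:
  added field signature to record Device: required bytes, tag 19, default 0x00 (in v2 it sits immediately before seq) -> no rule fires on it in Device's dialect; the asked verdict holds
  field verified in record Device: required changed to optional -> matters only for Device's forward compatibility — outside the asked direction


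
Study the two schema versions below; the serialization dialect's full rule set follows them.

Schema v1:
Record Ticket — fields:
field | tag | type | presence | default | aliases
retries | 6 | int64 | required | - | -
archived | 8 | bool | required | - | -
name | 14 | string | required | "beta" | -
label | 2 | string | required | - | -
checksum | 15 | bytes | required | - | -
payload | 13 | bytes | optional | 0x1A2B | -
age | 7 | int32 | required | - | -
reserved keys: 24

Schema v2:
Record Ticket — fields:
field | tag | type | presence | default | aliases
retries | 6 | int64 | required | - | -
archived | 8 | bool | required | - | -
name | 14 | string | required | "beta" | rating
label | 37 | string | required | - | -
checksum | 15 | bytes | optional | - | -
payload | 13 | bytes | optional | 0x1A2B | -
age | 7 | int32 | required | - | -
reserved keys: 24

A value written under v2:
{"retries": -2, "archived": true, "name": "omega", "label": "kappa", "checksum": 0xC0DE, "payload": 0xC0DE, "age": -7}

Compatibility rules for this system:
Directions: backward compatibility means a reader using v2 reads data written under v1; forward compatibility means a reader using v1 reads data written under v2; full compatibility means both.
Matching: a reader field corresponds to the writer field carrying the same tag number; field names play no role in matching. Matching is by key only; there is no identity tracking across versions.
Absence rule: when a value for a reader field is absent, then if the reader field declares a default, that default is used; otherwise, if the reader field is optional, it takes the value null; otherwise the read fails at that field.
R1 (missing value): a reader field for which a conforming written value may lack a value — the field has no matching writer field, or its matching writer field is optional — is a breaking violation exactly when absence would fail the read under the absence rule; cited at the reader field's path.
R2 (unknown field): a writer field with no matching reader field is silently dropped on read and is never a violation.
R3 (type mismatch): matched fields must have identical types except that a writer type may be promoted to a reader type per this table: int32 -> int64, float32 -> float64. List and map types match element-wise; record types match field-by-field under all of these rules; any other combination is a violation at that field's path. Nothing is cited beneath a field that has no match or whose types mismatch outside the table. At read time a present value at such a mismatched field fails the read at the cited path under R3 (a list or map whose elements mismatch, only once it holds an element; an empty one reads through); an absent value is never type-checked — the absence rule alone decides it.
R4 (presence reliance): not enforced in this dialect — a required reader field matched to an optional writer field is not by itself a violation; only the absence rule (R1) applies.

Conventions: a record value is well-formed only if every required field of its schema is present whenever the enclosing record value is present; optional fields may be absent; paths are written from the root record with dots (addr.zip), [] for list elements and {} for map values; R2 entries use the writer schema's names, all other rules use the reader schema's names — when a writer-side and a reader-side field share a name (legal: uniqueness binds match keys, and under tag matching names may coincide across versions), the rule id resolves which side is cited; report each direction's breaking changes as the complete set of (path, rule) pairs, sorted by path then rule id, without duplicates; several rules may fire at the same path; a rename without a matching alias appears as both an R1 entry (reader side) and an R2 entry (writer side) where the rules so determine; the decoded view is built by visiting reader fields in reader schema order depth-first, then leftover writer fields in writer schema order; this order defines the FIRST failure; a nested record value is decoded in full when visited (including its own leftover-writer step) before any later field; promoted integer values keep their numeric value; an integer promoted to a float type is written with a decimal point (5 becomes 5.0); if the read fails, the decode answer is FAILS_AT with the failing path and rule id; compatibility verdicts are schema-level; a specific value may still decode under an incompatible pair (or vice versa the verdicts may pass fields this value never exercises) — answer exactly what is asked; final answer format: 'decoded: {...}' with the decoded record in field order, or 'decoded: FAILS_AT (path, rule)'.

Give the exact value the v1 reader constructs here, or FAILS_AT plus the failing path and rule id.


decoded: FAILS_AT (label, R1)

the writer's type comes first in each Ticket pair
migrating the Ticket value to v1:
  retries := -2
  archived := true
  name := "omega"
  read fails at label under R1 (no fill)
  => FAILS_AT (label, R1)
the rest of the Ticket diff is inert for this question:
  field checksum in record Ticket: required changed to optional -> shifts the Ticket verdicts, not this decode


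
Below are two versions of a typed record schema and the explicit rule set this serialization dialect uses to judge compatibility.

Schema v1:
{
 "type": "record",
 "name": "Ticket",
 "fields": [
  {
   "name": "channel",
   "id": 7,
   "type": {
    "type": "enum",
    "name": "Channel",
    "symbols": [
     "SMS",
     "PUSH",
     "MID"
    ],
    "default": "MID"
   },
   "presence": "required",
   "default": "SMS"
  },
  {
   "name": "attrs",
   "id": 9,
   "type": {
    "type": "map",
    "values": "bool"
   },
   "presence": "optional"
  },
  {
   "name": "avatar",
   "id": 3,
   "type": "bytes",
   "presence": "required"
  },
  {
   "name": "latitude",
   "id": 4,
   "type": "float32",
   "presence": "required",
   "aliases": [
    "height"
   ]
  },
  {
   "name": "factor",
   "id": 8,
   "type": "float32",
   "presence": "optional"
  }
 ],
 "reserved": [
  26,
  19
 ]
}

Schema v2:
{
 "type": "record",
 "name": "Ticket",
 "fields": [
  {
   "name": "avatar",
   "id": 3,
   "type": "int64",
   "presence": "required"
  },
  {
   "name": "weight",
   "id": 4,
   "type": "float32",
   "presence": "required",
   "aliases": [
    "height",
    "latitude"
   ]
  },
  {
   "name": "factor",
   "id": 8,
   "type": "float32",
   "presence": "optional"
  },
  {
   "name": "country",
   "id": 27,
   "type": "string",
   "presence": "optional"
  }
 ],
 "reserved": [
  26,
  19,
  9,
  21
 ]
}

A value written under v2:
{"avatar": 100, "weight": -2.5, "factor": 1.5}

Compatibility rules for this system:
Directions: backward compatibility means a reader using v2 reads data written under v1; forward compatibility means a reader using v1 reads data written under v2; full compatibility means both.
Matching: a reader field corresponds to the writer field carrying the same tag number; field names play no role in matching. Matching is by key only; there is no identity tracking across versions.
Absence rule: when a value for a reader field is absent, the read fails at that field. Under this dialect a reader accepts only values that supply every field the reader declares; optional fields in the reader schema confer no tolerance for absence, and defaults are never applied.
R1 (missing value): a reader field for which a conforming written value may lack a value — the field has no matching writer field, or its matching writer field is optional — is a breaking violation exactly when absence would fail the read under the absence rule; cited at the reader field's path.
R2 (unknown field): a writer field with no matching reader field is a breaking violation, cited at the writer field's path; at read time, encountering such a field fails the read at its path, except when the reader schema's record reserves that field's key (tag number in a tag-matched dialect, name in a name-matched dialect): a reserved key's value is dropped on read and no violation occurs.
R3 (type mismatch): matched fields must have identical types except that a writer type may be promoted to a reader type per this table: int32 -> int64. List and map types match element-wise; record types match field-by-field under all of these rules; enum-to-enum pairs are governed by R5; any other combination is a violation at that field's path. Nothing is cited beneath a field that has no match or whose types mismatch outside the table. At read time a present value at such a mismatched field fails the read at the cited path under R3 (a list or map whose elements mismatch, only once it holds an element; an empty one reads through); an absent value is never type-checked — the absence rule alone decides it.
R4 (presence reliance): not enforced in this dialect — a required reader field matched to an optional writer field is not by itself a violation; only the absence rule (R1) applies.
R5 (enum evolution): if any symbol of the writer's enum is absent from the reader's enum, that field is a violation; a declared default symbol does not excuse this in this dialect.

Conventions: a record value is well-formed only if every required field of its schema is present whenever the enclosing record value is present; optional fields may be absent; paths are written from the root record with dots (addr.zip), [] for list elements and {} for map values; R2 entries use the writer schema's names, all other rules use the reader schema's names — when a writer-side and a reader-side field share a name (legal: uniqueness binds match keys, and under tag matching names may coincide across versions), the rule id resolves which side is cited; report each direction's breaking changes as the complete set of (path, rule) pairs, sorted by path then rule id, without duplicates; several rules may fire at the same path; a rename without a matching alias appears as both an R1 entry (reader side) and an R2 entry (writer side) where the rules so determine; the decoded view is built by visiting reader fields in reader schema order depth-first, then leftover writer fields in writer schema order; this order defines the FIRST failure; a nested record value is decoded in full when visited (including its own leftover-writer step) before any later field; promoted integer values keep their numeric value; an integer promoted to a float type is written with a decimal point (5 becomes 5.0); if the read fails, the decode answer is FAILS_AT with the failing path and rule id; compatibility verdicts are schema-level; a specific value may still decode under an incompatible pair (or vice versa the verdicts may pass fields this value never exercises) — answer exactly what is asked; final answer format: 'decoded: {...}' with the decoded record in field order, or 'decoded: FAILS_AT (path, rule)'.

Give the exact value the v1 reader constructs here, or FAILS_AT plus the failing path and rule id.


the writer's type comes first in each Ticket pair
migrating the Ticket value to v1:
  read fails at channel under R1 (no fill)
  => FAILS_AT (channel, R1)
checking off the Ticket differences that do not matter here:
  removed field attrs from record Ticket (its key 9 joins the reserved list) -> affects the rule determinations only; this particular Ticket value decodes identically
  field avatar in record Ticket: type bytes changed to int64 -> affects the rule determinations only; this particular Ticket value decodes identically
  renamed field latitude to weight in record Ticket (alias latitude declared on the renamed field) -> no rule fires on it and the decoded Ticket view is identical with or without it
  added field country to record Ticket: optional string, tag 27 (in v2 it sits last) -> affects the rule determinations only; this particular Ticket value decodes identically

decoded: FAILS_AT (channel, R1)


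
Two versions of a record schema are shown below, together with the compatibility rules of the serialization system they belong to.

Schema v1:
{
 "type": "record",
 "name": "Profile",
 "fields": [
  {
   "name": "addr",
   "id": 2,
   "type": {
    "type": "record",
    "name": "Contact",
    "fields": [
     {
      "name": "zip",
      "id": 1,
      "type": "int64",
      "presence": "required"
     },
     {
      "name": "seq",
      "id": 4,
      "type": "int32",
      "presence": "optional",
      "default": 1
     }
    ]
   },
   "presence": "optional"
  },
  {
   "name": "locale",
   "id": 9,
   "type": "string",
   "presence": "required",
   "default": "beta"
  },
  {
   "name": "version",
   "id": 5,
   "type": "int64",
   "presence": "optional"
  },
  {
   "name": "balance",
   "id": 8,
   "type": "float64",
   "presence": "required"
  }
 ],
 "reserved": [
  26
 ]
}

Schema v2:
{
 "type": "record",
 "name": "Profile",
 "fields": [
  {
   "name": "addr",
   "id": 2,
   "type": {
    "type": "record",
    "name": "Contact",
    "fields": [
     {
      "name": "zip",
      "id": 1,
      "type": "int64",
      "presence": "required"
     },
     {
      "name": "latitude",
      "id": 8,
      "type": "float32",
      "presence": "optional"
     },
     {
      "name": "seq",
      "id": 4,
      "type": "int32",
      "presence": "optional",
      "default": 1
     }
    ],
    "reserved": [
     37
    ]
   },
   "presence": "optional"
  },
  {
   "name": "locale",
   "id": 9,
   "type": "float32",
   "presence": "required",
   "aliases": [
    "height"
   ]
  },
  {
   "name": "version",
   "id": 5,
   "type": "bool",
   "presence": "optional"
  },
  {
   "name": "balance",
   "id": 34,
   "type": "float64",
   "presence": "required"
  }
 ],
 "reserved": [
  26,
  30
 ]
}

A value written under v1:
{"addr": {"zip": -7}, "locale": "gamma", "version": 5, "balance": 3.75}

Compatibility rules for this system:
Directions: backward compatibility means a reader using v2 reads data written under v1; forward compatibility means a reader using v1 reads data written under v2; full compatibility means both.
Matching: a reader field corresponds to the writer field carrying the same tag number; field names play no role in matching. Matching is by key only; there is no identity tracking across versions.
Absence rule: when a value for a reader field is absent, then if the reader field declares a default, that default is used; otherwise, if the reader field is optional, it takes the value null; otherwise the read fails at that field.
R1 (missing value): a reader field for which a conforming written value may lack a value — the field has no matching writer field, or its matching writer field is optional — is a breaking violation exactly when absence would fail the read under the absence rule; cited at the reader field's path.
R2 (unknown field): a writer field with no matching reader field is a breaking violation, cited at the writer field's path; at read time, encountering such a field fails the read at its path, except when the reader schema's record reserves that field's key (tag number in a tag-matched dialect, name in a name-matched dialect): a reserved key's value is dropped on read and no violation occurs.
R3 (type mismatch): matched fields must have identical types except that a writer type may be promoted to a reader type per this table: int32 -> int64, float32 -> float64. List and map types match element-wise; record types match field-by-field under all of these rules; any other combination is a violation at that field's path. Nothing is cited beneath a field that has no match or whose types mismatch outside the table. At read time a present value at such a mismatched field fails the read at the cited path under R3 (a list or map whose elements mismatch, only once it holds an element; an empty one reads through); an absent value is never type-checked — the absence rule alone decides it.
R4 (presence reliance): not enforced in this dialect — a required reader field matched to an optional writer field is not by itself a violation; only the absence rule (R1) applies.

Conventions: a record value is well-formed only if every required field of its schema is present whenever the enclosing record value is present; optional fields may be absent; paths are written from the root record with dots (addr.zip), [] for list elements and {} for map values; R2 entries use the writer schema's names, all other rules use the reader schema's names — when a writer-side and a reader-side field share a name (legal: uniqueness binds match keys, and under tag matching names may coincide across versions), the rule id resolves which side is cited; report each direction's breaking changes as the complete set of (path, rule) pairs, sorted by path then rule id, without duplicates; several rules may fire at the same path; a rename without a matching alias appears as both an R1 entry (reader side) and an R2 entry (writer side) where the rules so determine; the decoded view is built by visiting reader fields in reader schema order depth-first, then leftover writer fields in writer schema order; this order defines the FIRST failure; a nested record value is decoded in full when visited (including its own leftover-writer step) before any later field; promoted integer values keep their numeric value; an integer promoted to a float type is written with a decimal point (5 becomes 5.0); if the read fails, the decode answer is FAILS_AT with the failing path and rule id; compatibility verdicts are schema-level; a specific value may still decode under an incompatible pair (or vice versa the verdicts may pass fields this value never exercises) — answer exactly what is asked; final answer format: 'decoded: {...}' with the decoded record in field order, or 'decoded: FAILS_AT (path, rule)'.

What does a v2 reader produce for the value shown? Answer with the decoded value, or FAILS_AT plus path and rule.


arrows below run writer -> reader for Profile
migrating the Profile value to v2:
  addr.zip := -7
  addr.latitude := null (absent, optional -> null)
  addr.seq := 1 (absent -> default)
  read fails at locale under R3
  => FAILS_AT (locale, R3)
diffs on Profile not affecting the asked answer:
  added field latitude to record Contact: optional float32, tag 8 (in v2 it sits immediately before seq) -> a verdict-level change on Profile — the shown value reads the same
  field version in record Profile: type int64 changed to bool -> a verdict-level change on Profile — the shown value reads the same
  field balance in record Profile: tag 8 changed to 34 -> a verdict-level change on Profile — the shown value reads the same

decoded: FAILS_AT (locale, R3)


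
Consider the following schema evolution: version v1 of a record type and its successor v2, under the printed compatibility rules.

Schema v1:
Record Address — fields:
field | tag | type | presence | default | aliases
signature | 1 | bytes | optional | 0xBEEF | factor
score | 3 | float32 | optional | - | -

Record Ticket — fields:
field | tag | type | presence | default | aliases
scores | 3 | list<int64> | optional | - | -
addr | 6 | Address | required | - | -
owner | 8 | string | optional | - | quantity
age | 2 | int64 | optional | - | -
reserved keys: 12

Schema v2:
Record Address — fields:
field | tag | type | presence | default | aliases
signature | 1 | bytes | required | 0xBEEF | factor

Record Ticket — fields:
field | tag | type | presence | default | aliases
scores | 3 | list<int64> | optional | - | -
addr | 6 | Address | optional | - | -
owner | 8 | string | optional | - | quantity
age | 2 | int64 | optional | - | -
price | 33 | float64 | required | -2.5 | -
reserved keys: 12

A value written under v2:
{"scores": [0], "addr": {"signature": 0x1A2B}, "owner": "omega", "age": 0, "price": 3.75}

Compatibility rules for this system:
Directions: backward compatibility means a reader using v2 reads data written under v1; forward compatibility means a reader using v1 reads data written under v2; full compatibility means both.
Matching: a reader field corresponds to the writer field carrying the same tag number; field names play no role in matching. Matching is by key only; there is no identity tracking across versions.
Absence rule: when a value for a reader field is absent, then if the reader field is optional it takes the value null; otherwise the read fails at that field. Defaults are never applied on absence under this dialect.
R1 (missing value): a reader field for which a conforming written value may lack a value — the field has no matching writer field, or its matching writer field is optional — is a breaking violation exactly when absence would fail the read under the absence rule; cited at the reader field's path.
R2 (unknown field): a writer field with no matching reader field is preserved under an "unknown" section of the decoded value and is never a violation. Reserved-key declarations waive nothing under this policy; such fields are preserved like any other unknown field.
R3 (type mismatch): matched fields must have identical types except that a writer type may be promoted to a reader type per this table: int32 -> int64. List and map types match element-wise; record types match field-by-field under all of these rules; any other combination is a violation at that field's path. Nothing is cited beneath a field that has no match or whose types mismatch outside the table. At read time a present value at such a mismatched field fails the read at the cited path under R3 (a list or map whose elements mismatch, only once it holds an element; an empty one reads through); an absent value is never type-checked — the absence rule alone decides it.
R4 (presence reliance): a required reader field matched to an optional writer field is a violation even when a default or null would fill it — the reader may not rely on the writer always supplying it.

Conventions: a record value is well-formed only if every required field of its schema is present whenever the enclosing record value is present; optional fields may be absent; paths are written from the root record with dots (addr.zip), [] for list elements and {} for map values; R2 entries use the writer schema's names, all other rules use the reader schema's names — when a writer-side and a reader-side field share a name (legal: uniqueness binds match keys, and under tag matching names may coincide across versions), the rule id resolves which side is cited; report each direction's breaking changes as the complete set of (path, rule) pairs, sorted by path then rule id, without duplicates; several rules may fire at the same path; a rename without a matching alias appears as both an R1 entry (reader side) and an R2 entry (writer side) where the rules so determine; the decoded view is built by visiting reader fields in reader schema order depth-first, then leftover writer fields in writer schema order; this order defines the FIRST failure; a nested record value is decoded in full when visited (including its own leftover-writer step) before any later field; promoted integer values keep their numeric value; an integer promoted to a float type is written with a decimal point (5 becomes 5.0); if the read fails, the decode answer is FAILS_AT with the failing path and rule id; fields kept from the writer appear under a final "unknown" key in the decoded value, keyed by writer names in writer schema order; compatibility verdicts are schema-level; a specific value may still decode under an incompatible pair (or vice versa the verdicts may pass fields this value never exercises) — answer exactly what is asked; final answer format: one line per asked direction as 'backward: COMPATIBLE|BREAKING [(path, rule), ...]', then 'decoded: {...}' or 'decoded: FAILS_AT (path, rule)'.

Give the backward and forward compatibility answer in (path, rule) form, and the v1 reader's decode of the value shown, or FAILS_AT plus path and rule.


arrows below run writer -> reader for Ticket
checking backward for Ticket: reader v2 against writer v1:
  scores: paired with writer scores (list<int64> -> list<int64>; writer optional)
  addr: paired with writer addr (Address -> Address; writer required)
  owner: paired with writer owner (string -> string; writer optional)
  age: paired with writer age (int64 -> int64; writer optional)
  price: no writer match
  addr.signature: paired with writer addr.signature (bytes -> bytes; writer optional)
  writer field addr.score has no reader counterpart
  violation R1 at addr.signature
  violation R4 at addr.signature
  violation R1 at price
  backward on Ticket therefore BREAKING (3)
checking forward for Ticket: reader v1 against writer v2:
  scores: paired with writer scores (list<int64> -> list<int64>; writer optional)
  addr: paired with writer addr (Address -> Address; writer optional)
  owner: paired with writer owner (string -> string; writer optional)
  age: paired with writer age (int64 -> int64; writer optional)
  writer field price has no reader counterpart
  addr.signature: paired with writer addr.signature (bytes -> bytes; writer required)
  addr.score: no writer match
  violation R1 at addr
  violation R4 at addr
  forward on Ticket therefore BREAKING (2)
decoding the Ticket value with the v1 reader:
  scores := [0]
  addr.signature := 0x1A2B
  addr.score := null (not supplied -> null)
  owner := "omega"
  age := 0
  writer price: kept under "unknown"
  => decoded: {"scores": [0], "addr": {"signature": 0x1A2B, "score": null}, "owner": "omega", "age": 0, "unknown": {"price": 3.75}}

backward: BREAKING [(addr.signature, R1), (addr.signature, R4), (price, R1)]; forward: BREAKING [(addr, R1), (addr, R4)]; decoded: {"scores": [0], "addr": {"signature": 0x1A2B, "score": null}, "owner": "omega", "age": 0, "unknown": {"price": 3.75}}


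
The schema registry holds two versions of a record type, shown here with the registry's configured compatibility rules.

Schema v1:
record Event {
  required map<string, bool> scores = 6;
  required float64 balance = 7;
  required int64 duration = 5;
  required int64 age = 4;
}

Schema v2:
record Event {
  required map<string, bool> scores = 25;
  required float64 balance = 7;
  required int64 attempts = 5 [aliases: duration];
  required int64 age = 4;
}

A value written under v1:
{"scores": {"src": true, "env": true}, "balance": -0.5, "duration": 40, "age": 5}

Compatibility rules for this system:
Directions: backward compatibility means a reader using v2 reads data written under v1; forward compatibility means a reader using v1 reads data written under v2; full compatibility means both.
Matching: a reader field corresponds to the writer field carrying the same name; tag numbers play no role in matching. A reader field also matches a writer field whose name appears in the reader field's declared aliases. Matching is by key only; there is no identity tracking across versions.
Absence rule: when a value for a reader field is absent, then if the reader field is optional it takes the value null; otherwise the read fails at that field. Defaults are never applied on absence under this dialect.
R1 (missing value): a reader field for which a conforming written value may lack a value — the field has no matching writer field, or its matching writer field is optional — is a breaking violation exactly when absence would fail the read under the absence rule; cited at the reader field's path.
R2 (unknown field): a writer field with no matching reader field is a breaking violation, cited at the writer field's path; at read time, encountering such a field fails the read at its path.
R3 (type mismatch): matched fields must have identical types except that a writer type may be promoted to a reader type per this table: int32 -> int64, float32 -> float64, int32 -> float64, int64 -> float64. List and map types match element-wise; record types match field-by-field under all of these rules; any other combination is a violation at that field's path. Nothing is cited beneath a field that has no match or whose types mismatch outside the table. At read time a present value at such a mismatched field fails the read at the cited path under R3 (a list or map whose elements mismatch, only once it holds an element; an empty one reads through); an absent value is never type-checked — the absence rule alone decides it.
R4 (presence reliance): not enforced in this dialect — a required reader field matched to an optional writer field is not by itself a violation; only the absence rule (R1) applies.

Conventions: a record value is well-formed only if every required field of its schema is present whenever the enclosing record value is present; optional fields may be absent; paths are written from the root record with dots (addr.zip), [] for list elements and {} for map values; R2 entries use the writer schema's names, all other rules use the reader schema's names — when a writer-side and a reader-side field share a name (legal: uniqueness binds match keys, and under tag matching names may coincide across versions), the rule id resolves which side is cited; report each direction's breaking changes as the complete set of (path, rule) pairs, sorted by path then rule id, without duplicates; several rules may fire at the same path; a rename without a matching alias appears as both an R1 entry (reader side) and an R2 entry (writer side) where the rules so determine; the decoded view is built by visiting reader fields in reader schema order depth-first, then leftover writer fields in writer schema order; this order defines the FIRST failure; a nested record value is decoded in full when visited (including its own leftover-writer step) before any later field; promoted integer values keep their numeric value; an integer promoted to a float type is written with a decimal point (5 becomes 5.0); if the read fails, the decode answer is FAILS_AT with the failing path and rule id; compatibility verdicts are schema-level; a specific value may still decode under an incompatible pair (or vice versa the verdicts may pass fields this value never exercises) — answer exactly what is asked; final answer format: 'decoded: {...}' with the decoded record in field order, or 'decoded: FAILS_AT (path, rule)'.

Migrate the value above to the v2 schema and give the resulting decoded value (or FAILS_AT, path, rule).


decoded: {"scores": {"src": true, "env": true}, "balance": -0.5, "attempts": 40, "age": 5}

arrows below run writer -> reader for Event
migrating the Event value to v2:
  scores := {"src": true, "env": true}
  balance := -0.5
  attempts := 40 (from writer duration)
  age := 5
  => decoded: {"scores": {"src": true, "env": true}, "balance": -0.5, "attempts": 40, "age": 5}
the other Event changes do not affect what is asked:
  field scores in record Event: tag 6 changed to 25 -> fires no rule on Event under this dialect and leaves the result unchanged


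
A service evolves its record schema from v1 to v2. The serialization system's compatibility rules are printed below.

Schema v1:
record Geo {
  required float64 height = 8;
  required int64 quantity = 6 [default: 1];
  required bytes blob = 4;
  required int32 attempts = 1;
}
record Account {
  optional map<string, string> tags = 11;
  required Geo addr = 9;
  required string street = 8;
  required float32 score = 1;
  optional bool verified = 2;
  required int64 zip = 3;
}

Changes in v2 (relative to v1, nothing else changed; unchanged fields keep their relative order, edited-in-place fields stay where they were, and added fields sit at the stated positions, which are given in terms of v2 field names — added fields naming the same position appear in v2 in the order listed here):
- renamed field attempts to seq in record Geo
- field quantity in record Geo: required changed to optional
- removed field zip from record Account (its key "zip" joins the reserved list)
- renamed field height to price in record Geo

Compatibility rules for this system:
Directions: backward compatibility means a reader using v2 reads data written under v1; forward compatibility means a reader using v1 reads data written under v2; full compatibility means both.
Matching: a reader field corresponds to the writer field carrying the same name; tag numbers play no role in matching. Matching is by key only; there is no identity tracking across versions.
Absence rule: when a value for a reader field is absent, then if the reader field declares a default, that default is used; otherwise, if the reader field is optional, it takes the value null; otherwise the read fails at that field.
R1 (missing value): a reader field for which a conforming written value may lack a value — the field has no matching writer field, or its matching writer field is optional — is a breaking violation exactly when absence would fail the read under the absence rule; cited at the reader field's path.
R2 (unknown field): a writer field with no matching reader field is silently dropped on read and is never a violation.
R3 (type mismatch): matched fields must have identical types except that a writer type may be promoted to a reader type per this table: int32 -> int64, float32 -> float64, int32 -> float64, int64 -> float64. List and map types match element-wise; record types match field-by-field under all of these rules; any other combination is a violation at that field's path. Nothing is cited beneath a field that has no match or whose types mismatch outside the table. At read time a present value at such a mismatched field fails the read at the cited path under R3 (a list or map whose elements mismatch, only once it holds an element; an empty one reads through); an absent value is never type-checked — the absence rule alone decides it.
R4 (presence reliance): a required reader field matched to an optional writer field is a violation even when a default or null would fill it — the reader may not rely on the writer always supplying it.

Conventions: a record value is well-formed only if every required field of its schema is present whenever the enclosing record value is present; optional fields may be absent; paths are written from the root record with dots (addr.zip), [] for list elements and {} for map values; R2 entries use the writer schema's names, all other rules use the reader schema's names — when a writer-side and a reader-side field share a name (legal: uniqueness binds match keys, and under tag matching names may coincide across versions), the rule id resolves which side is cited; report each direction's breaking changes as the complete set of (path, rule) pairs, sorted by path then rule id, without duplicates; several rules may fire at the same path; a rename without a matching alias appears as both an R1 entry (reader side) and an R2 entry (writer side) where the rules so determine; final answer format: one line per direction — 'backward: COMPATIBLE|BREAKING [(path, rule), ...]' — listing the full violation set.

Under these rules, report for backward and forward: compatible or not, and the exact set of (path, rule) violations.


backward: BREAKING [(addr.price, R1), (addr.seq, R1)]; forward: BREAKING [(addr.attempts, R1), (addr.height, R1), (addr.quantity, R4), (zip, R1)]

the writer's type comes first in each Account pair
checking backward for Account: reader v2 against writer v1:
  tags: map<string, string> -> map<string, string>, writer optional; from tags
  addr: Geo -> Geo, writer required; from addr
  street: string -> string, writer required; from street
  score: float32 -> float32, writer required; from score
  verified: bool -> bool, writer optional; from verified
  writer field zip has no reader counterpart
  addr.price: no writer-side match
  addr.quantity: int64 -> int64, writer required; from addr.quantity
  addr.blob: bytes -> bytes, writer required; from addr.blob
  addr.seq: no writer-side match
  writer field addr.height has no reader counterpart
  writer field addr.attempts has no reader counterpart
  violation R1 at addr.price
  violation R1 at addr.seq
  => backward verdict for Account: BREAKING, 2 violation(s)
checking forward for Account: reader v1 against writer v2:
  tags: map<string, string> -> map<string, string>, writer optional; from tags
  addr: Geo -> Geo, writer required; from addr
  street: string -> string, writer required; from street
  score: float32 -> float32, writer required; from score
  verified: bool -> bool, writer optional; from verified
  zip: no writer-side match
  addr.height: no writer-side match
  addr.quantity: int64 -> int64, writer optional; from addr.quantity
  addr.blob: bytes -> bytes, writer required; from addr.blob
  addr.attempts: no writer-side match
  writer field addr.price has no reader counterpart
  writer field addr.seq has no reader counterpart
  violation R1 at addr.attempts
  violation R1 at addr.height
  violation R4 at addr.quantity
  violation R1 at zip
  => forward verdict for Account: BREAKING, 4 violation(s)
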